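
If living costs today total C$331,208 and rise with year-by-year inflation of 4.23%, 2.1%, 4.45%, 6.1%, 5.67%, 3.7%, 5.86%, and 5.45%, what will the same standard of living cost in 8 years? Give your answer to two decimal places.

C$477,806.51

Cumulative price-level factor: 1.0423 × 1.021 × 1.0445 × 1.061 × 1.0567 × 1.037 × 1.0586 × 1.0545 ≈ 1.4426176642.
Multiplying C$331,208 by the price-level factor gives the future nominal sum.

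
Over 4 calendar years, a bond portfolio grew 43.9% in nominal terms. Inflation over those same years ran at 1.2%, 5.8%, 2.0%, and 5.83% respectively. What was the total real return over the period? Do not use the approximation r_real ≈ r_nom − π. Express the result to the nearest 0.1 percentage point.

24.5%

Cumulative inflation factor: 1.012 × 1.058 × 1.020 × 1.0583 ≈ 1.15578.
Nominal growth factor: 1.43900. Real growth factor = 1.43900 / 1.15578 ≈ 1.24505.
Total real return ≈ 24.5047%.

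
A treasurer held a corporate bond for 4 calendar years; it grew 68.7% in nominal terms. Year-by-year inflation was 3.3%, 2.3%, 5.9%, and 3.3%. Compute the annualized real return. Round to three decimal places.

9.910%

Cumulative inflation factor: 1.033 × 1.023 × 1.059 × 1.033 ≈ 1.15604.
Nominal growth factor: 1.68700. Real growth factor = 1.68700 / 1.15604 ≈ 1.45929.
Annualized: 1.45929^(1/4) − 1 ≈ 0.09910.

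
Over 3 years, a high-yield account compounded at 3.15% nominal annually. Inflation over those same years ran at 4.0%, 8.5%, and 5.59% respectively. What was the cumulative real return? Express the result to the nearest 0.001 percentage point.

Cumulative inflation factor: 1.040 × 1.085 × 1.0559 ≈ 1.19148.
Nominal growth factor: 1.09751. Real growth factor = 1.09751 / 1.19148 ≈ 0.92113.
Total real return ≈ -7.8868%.

-7.887%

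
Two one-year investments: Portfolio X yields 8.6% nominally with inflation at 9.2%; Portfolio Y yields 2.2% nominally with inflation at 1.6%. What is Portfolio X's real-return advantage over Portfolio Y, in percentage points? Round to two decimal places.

-1.14

Portfolio X real return: 1.086/1.092 − 1 = -0.549%.
Portfolio Y real return: 1.022/1.016 − 1 = 0.591%.
Difference: -0.549 − 0.591 = -1.140 pp.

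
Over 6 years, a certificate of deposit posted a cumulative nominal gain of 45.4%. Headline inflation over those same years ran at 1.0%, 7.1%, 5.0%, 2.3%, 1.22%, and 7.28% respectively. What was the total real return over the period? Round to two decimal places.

15.24%

Cumulative inflation factor: 1.010 × 1.071 × 1.050 × 1.023 × 1.0122 × 1.0728 ≈ 1.26171.
Nominal growth factor: 1.45400. Real growth factor = 1.45400 / 1.26171 ≈ 1.15240.
Total real return ≈ 15.2401%.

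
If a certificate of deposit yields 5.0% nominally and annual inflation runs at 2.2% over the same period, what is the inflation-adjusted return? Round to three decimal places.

2.740%

Real return via the Fisher equation: (1 + 5.0%)/(1 + 2.2%) − 1 = 1.050/1.022 − 1 ≈ 0.02740.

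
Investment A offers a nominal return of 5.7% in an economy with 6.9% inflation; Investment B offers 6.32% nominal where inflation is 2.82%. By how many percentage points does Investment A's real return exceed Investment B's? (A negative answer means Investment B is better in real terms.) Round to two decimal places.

Investment A real return: 1.057/1.069 − 1 = -1.123%.
Investment B real return: 1.0632/1.0282 − 1 = 3.404%.
Difference: -1.123 − 3.404 = -4.527 pp.

-4.53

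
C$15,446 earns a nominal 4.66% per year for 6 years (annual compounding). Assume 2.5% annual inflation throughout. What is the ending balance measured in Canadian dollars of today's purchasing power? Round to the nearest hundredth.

Nominal value at maturity: C$15,446 × (1 + 4.66%)^6 ≈ C$20,300.20.
Price-level factor over 6 years: (1 + 2.5%)^6 ≈ 1.1596934182.
Dividing the nominal maturity value by the price-level factor gives the value in today's money.

C$17,504.80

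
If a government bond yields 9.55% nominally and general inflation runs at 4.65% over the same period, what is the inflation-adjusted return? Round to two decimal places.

4.68%

Real return via the Fisher equation: (1 + 9.55%)/(1 + 4.65%) − 1 = 1.0955/1.0465 − 1 ≈ 0.04682.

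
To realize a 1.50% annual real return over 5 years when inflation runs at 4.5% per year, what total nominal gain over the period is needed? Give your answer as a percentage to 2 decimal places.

Required annual nominal rate: (1+1.50%)(1+4.5%) − 1 = 6.0675%.
Cumulative over 5 years: (1 + 0.060675)^5 − 1 ≈ 0.34249.

34.25%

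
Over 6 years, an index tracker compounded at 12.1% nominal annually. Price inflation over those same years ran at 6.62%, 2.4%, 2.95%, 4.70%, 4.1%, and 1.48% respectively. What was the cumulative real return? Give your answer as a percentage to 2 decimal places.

Cumulative inflation factor: 1.0662 × 1.024 × 1.0295 × 1.0470 × 1.041 × 1.0148 ≈ 1.24321.
Nominal growth factor: 1.98442. Real growth factor = 1.98442 / 1.24321 ≈ 1.59621.
Total real return ≈ 59.6213%.

59.62%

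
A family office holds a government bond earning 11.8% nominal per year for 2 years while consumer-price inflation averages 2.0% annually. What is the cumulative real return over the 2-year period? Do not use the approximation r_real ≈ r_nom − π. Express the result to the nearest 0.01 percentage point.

The annual real rate is (1+11.8%)/(1+2.0%) − 1 = 9.6078%.
Compounded over 2 years: (1 + 0.096078)^2 − 1 ≈ 0.20139.

20.14%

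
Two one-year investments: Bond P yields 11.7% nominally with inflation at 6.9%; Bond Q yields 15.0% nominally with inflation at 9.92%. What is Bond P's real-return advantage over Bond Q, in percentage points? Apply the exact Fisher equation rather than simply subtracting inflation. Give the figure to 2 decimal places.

-0.13

Bond P real return: 1.117/1.069 − 1 = 4.490%.
Bond Q real return: 1.150/1.0992 − 1 = 4.622%.
Difference: 4.490 − 4.622 = -0.132 pp.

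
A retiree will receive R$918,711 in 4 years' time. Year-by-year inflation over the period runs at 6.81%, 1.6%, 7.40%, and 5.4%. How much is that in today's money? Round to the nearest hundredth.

R$747,873.94

Price-level factor over 4 years: 1.0681 × 1.016 × 1.0740 × 1.054 ≈ 1.2284302864.
Purchasing power today: R$918,711 divided by that factor.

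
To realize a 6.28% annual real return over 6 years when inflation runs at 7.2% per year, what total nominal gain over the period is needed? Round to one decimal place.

Required annual nominal rate: (1+6.28%)(1+7.2%) − 1 = 13.93216%.
Cumulative over 6 years: (1 + 0.1393216)^6 − 1 ≈ 1.18715.

118.7%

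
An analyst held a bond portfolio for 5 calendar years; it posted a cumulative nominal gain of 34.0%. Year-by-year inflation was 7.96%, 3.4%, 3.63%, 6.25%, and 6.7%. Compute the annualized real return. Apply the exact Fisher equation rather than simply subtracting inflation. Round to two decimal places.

Cumulative inflation factor: 1.0796 × 1.034 × 1.0363 × 1.0625 × 1.067 ≈ 1.31148.
Nominal growth factor: 1.34000. Real growth factor = 1.34000 / 1.31148 ≈ 1.02175.
Annualized: 1.02175^(1/5) − 1 ≈ 0.00431.

0.43%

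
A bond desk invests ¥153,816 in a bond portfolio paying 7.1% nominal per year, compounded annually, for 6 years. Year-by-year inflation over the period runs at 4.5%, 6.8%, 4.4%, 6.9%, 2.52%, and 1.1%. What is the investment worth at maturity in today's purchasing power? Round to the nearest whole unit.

¥179,810

Nominal value at maturity: ¥153,816 × (1 + 7.1%)^6 ≈ ¥232,134.
Price-level factor over 6 years: 1.045 × 1.068 × 1.044 × 1.069 × 1.0252 × 1.011 ≈ 1.2909977939.
The maturity value deflated by that factor is the answer in today's purchasing power.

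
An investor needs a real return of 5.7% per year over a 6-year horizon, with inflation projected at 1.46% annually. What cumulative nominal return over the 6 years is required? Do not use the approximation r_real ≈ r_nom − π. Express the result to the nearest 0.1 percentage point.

52.1%

Required annual nominal rate: (1+5.7%)(1+1.46%) − 1 = 7.24322%.
Cumulative over 6 years: (1 + 0.0724322)^6 − 1 ≈ 0.52131.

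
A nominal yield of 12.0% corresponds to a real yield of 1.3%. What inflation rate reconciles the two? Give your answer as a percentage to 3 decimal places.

From (1+r_nom) = (1+r_real)(1+π), we get 1+π = (1 + 12.0%)/(1 + 1.3%) = 1.120/1.013 ≈ 1.10563.
So π ≈ 10.5627%.

10.563%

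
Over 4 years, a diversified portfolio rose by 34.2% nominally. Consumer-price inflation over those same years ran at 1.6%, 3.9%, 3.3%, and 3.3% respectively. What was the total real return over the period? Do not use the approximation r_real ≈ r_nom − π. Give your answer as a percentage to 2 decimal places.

Cumulative inflation factor: 1.016 × 1.039 × 1.033 × 1.033 ≈ 1.12644.
Nominal growth factor: 1.34200. Real growth factor = 1.34200 / 1.12644 ≈ 1.19136.
Total real return ≈ 19.1359%.

19.14%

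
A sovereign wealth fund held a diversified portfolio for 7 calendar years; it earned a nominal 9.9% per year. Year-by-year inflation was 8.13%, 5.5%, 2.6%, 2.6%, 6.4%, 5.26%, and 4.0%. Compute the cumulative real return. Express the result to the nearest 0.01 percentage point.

38.44%

Cumulative inflation factor: 1.0813 × 1.055 × 1.026 × 1.026 × 1.064 × 1.0526 × 1.040 ≈ 1.39872.
Nominal growth factor: 1.93635. Real growth factor = 1.93635 / 1.39872 ≈ 1.38437.
Total real return ≈ 38.4370%.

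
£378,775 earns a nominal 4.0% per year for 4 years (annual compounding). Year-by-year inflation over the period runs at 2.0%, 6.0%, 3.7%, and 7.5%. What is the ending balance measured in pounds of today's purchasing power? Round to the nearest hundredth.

£367,638.86

Nominal value at maturity: £378,775 × (1 + 4.0%)^4 ≈ £443,113.18.
Price-level factor over 4 years: 1.020 × 1.060 × 1.037 × 1.075 = 1.20529473.
Dividing the nominal maturity value by the price-level factor gives the value in today's money.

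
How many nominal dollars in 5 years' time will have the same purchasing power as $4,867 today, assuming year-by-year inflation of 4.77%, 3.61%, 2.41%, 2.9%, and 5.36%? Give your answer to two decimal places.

Cumulative price-level factor: 1.0477 × 1.0361 × 1.0241 × 1.029 × 1.0536 ≈ 1.2052360695.
The nominal amount required is $4,867 scaled up by that factor.

$5,865.88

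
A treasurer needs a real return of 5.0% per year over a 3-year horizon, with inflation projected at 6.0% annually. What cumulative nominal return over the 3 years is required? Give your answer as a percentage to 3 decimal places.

Required annual nominal rate: (1+5.0%)(1+6.0%) − 1 = 11.30%.
Cumulative over 3 years: (1 + 0.1130)^3 − 1 ≈ 0.37875.

37.875%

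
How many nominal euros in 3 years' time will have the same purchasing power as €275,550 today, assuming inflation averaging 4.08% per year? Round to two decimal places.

€310,672.11

Cumulative price-level factor: (1+4.08%)^3 ≈ 1.1274618373.
The nominal amount required is €275,550 scaled up by that factor.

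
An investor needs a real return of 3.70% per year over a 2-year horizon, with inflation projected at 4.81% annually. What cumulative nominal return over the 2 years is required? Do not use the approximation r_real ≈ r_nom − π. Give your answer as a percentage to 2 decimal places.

18.13%

Required annual nominal rate: (1+3.70%)(1+4.81%) − 1 = 8.68797%.
Cumulative over 2 years: (1 + 0.0868797)^2 − 1 ≈ 0.18131.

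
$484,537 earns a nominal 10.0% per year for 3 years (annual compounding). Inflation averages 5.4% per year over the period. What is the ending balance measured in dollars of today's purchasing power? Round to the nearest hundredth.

Nominal value at maturity: $484,537 × (1 + 10.0%)^3 ≈ $644,918.75.
Price-level factor over 3 years: (1 + 5.4%)^3 = 1.170905464.
The maturity value deflated by that factor is the answer in today's purchasing power.

$550,786.35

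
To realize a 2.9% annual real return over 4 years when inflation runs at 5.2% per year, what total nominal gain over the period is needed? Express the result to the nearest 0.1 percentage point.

Required annual nominal rate: (1+2.9%)(1+5.2%) − 1 = 8.2508%.
Cumulative over 4 years: (1 + 0.082508)^4 − 1 ≈ 0.37317.

37.3%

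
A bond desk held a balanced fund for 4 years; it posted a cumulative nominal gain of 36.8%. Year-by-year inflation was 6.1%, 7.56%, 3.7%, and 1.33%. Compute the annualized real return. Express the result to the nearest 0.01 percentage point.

Cumulative inflation factor: 1.061 × 1.0756 × 1.037 × 1.0133 ≈ 1.19918.
Nominal growth factor: 1.36800. Real growth factor = 1.36800 / 1.19918 ≈ 1.14078.
Annualized: 1.14078^(1/4) − 1 ≈ 0.03348.

3.35%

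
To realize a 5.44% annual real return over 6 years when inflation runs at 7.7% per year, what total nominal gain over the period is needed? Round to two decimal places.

Required annual nominal rate: (1+5.44%)(1+7.7%) − 1 = 13.55888%.
Cumulative over 6 years: (1 + 0.1355888)^6 − 1 ≈ 1.14450.

114.45%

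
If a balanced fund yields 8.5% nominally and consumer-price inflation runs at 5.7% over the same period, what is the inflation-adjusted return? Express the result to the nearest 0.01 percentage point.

2.65%

Real return via the Fisher equation: (1 + 8.5%)/(1 + 5.7%) − 1 = 1.085/1.057 − 1 ≈ 0.02649.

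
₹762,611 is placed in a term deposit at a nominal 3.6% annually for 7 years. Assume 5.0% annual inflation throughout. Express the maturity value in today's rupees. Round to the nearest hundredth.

₹694,218.62

Nominal value at maturity: ₹762,611 × (1 + 3.6%)^7 ≈ ₹976,835.32.
Price-level factor over 7 years: (1 + 5.0%)^7 ≈ 1.4071004227.
Dividing the nominal maturity value by the price-level factor gives the value in today's money.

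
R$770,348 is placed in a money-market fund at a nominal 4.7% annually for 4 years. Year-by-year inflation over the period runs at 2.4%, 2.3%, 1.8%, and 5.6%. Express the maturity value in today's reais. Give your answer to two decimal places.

Nominal value at maturity: R$770,348 × (1 + 4.7%)^4 ≈ R$925,707.29.
Price-level factor over 4 years: 1.024 × 1.023 × 1.018 × 1.056 ≈ 1.1261267804.
The maturity value deflated by that factor is the answer in today's purchasing power.

R$822,027.60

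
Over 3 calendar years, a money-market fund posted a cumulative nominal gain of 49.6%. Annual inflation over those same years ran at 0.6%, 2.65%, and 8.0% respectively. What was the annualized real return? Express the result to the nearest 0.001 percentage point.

10.285%

Cumulative inflation factor: 1.006 × 1.0265 × 1.080 ≈ 1.11527.
Nominal growth factor: 1.49600. Real growth factor = 1.49600 / 1.11527 ≈ 1.34138.
Annualized: 1.34138^(1/3) − 1 ≈ 0.10285.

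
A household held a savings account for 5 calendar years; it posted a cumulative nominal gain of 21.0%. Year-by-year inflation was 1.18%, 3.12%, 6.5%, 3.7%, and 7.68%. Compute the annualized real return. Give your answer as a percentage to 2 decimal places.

Cumulative inflation factor: 1.0118 × 1.0312 × 1.065 × 1.037 × 1.0768 ≈ 1.24080.
Nominal growth factor: 1.21000. Real growth factor = 1.21000 / 1.24080 ≈ 0.97518.
Annualized: 0.97518^(1/5) − 1 ≈ -0.00501.

-0.50%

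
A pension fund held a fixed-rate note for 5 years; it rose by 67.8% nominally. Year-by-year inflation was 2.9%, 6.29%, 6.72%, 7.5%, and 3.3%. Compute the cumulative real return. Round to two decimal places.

29.46%

Cumulative inflation factor: 1.029 × 1.0629 × 1.0672 × 1.075 × 1.033 ≈ 1.29617.
Nominal growth factor: 1.67800. Real growth factor = 1.67800 / 1.29617 ≈ 1.29458.
Total real return ≈ 29.4582%.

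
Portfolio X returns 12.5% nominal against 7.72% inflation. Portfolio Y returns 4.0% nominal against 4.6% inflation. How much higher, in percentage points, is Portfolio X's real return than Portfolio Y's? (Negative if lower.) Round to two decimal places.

Portfolio X real return: 1.125/1.0772 − 1 = 4.437%.
Portfolio Y real return: 1.040/1.046 − 1 = -0.574%.
Difference: 4.437 − (-0.574) = 5.011 pp.

5.01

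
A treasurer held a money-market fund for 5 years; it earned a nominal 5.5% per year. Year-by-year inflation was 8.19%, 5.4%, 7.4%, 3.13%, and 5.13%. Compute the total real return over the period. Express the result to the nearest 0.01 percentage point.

-1.57%

Cumulative inflation factor: 1.0819 × 1.054 × 1.074 × 1.0313 × 1.0513 ≈ 1.32783.
Nominal growth factor: 1.30696. Real growth factor = 1.30696 / 1.32783 ≈ 0.98428.
Total real return ≈ -1.5720%.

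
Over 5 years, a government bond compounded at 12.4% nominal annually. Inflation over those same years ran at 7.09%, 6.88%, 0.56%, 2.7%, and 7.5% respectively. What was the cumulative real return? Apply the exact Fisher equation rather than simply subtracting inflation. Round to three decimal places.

Cumulative inflation factor: 1.0709 × 1.0688 × 1.0056 × 1.027 × 1.075 ≈ 1.27072.
Nominal growth factor: 1.79404. Real growth factor = 1.79404 / 1.27072 ≈ 1.41183.
Total real return ≈ 41.1829%.

41.183%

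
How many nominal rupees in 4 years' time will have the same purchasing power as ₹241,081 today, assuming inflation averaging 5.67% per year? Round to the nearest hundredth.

Cumulative price-level factor: (1+5.67%)^4 ≈ 1.2468288126.
Multiplying ₹241,081 by the price-level factor gives the future nominal sum.

₹300,586.74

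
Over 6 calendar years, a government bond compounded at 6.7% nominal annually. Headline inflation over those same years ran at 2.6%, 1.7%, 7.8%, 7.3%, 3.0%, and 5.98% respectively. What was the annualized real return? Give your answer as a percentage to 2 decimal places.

Cumulative inflation factor: 1.026 × 1.017 × 1.078 × 1.073 × 1.030 × 1.0598 ≈ 1.31749.
Nominal growth factor: 1.47566. Real growth factor = 1.47566 / 1.31749 ≈ 1.12005.
Annualized: 1.12005^(1/6) − 1 ≈ 0.01908.

1.91%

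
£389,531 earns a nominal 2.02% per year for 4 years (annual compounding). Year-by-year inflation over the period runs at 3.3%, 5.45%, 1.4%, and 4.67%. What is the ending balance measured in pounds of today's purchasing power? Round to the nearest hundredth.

Nominal value at maturity: £389,531 × (1 + 2.02%)^4 ≈ £421,971.68.
Price-level factor over 4 years: 1.033 × 1.0545 × 1.014 × 1.0467 ≈ 1.1561311023.
The maturity value deflated by that factor is the answer in today's purchasing power.

£364,986.01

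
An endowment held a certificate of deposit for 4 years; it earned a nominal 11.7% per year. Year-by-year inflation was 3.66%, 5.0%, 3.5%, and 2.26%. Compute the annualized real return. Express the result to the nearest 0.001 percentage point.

7.818%

Cumulative inflation factor: 1.0366 × 1.050 × 1.035 × 1.0226 ≈ 1.15198.
Nominal growth factor: 1.55673. Real growth factor = 1.55673 / 1.15198 ≈ 1.35134.
Annualized: 1.35134^(1/4) − 1 ≈ 0.07818.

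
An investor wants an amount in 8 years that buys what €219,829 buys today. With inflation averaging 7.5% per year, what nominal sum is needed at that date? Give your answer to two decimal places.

€392,060.15

Cumulative price-level factor: (1+7.5%)^8 ≈ 1.7834778256.
Multiplying €219,829 by the price-level factor gives the future nominal sum.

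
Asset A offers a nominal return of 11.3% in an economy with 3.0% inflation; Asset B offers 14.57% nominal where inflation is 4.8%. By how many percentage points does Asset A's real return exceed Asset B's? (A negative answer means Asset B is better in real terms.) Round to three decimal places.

-1.264

Asset A real return: 1.113/1.030 − 1 = 8.0583%.
Asset B real return: 1.1457/1.048 − 1 = 9.3225%.
Difference: 8.0583 − 9.3225 = -1.2642 pp.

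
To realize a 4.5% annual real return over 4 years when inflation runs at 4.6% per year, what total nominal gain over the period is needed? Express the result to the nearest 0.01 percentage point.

Required annual nominal rate: (1+4.5%)(1+4.6%) − 1 = 9.307%.
Cumulative over 4 years: (1 + 0.09307)^4 − 1 ≈ 0.42755.

42.76%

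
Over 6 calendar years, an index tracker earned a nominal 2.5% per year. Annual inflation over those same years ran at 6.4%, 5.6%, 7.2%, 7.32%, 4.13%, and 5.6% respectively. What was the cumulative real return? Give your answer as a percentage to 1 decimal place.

Cumulative inflation factor: 1.064 × 1.056 × 1.072 × 1.0732 × 1.0413 × 1.056 ≈ 1.42141.
Nominal growth factor: 1.15969. Real growth factor = 1.15969 / 1.42141 ≈ 0.81587.
Total real return ≈ -18.4127%.

-18.4%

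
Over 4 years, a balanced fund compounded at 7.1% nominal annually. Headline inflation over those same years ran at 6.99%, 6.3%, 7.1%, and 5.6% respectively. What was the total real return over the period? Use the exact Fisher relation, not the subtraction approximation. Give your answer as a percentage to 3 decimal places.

2.289%

Cumulative inflation factor: 1.0699 × 1.063 × 1.071 × 1.056 ≈ 1.28626.
Nominal growth factor: 1.31570. Real growth factor = 1.31570 / 1.28626 ≈ 1.02289.
Total real return ≈ 2.2888%.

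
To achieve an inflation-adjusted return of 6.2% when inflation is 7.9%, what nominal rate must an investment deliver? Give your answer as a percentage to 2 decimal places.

By the Fisher equation, 1 + r_nom = (1 + 6.2%)(1 + 7.9%) = 1.062 × 1.079 = 1.145898.
So r_nom = 14.5898%.

14.59%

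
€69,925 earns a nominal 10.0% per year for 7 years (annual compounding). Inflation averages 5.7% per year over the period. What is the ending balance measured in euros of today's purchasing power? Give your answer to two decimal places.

Nominal value at maturity: €69,925 × (1 + 10.0%)^7 ≈ €136,264.04.
Price-level factor over 7 years: (1 + 5.7%)^7 ≈ 1.4740930926.
Dividing the nominal maturity value by the price-level factor gives the value in today's money.

€92,439.24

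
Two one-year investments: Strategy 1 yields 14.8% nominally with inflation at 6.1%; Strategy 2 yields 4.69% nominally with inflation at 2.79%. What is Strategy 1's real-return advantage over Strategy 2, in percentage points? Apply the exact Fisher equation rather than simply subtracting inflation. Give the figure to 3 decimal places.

6.351

Strategy 1 real return: 1.148/1.061 − 1 = 8.1998%.
Strategy 2 real return: 1.0469/1.0279 − 1 = 1.8484%.
Difference: 8.1998 − 1.8484 = 6.3514 pp.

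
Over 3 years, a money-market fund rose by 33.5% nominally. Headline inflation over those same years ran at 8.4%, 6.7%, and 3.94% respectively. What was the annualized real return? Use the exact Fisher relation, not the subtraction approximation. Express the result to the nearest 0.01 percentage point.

3.55%

Cumulative inflation factor: 1.084 × 1.067 × 1.0394 ≈ 1.20220.
Nominal growth factor: 1.33500. Real growth factor = 1.33500 / 1.20220 ≈ 1.11046.
Annualized: 1.11046^(1/3) − 1 ≈ 0.03554.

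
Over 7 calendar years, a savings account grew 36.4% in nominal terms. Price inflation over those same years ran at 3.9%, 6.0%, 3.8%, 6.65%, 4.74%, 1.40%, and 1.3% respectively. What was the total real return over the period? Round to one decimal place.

4.0%

Cumulative inflation factor: 1.039 × 1.060 × 1.038 × 1.0665 × 1.0474 × 1.0140 × 1.013 ≈ 1.31172.
Nominal growth factor: 1.36400. Real growth factor = 1.36400 / 1.31172 ≈ 1.03986.
Total real return ≈ 3.9860%.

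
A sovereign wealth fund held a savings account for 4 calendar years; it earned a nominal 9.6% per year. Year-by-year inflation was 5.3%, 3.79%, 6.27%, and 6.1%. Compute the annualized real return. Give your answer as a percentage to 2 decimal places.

4.02%

Cumulative inflation factor: 1.053 × 1.0379 × 1.0627 × 1.061 ≈ 1.23228.
Nominal growth factor: 1.44292. Real growth factor = 1.44292 / 1.23228 ≈ 1.17093.
Annualized: 1.17093^(1/4) − 1 ≈ 0.04024.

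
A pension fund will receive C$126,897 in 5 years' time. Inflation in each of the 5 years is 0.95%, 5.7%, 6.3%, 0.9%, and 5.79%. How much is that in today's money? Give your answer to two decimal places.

C$104,809.58

Price-level factor over 5 years: 1.0095 × 1.057 × 1.063 × 1.009 × 1.0579 ≈ 1.2107385162.
Purchasing power today: C$126,897 divided by that factor.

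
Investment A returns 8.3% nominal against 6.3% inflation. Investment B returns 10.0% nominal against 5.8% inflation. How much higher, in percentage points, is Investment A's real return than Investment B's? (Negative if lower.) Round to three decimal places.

-2.088

Investment A real return: 1.083/1.063 − 1 = 1.8815%.
Investment B real return: 1.100/1.058 − 1 = 3.9698%.
Difference: 1.8815 − 3.9698 = -2.0883 pp.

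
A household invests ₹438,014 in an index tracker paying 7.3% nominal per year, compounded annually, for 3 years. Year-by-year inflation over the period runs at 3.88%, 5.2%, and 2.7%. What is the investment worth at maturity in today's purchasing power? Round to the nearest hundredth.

Nominal value at maturity: ₹438,014 × (1 + 7.3%)^3 ≈ ₹541,111.99.
Price-level factor over 3 years: 1.0388 × 1.052 × 1.027 = 1.1223236752.
Dividing the nominal maturity value by the price-level factor gives the value in today's money.

₹482,135.41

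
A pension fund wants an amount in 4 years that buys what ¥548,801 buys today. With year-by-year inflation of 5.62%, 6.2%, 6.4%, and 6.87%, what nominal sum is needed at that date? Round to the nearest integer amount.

¥699,976

Cumulative price-level factor: 1.0562 × 1.062 × 1.064 × 1.0687 ≈ 1.2754637418.
The nominal amount required is ¥548,801 scaled up by that factor.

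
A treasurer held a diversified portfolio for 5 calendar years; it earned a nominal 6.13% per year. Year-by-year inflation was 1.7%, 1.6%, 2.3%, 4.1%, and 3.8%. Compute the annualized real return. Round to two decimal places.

Cumulative inflation factor: 1.017 × 1.016 × 1.023 × 1.041 × 1.038 ≈ 1.14219.
Nominal growth factor: 1.34645. Real growth factor = 1.34645 / 1.14219 ≈ 1.17883.
Annualized: 1.17883^(1/5) − 1 ≈ 0.03345.

3.35%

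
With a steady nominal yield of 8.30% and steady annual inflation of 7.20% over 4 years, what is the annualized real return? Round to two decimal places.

With constant rates the annual real return is the same each year: (1+8.30%)/(1+7.20%) − 1 = 0.01026.

1.03%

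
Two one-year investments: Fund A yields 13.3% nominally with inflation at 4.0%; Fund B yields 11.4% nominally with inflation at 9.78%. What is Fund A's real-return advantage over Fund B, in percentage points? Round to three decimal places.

7.467

Fund A real return: 1.133/1.040 − 1 = 8.9423%.
Fund B real return: 1.114/1.0978 − 1 = 1.4757%.
Difference: 8.9423 − 1.4757 = 7.4666 pp.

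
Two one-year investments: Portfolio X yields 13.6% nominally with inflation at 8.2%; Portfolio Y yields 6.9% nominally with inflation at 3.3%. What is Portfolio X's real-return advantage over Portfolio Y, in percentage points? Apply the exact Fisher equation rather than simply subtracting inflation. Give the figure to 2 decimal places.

1.51

Portfolio X real return: 1.136/1.082 − 1 = 4.991%.
Portfolio Y real return: 1.069/1.033 − 1 = 3.485%.
Difference: 4.991 − 3.485 = 1.506 pp.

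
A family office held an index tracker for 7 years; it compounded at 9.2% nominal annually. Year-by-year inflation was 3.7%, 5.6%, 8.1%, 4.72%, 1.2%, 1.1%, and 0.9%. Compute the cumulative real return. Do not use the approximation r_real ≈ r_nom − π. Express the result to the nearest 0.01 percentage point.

44.69%

Cumulative inflation factor: 1.037 × 1.056 × 1.081 × 1.0472 × 1.012 × 1.011 × 1.009 ≈ 1.27974.
Nominal growth factor: 1.85165. Real growth factor = 1.85165 / 1.27974 ≈ 1.44690.
Total real return ≈ 44.6897%.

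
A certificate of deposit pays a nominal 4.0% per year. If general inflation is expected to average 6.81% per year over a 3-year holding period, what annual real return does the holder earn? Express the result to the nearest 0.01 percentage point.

-2.63%

With constant rates the annual real return is the same each year: (1+4.0%)/(1+6.81%) − 1 = -0.02631.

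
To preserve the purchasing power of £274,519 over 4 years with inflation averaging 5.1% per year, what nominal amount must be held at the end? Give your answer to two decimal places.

Cumulative price-level factor: (1+5.1%)^4 ≈ 1.2201433692.
Multiplying £274,519 by the price-level factor gives the future nominal sum.

£334,952.54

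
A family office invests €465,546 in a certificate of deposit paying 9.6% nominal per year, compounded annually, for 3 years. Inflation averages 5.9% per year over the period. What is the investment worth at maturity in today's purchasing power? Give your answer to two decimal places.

€516,067.35

Nominal value at maturity: €465,546 × (1 + 9.6%)^3 ≈ €612,906.55.
Price-level factor over 3 years: (1 + 5.9%)^3 = 1.187648379.
The maturity value deflated by that factor is the answer in today's purchasing power.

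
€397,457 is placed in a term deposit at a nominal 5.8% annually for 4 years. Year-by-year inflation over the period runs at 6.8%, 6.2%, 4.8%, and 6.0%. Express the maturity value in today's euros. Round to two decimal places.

Nominal value at maturity: €397,457 × (1 + 5.8%)^4 ≈ €498,003.99.
Price-level factor over 4 years: 1.068 × 1.062 × 1.048 × 1.060 ≈ 1.2599778701.
Dividing the nominal maturity value by the price-level factor gives the value in today's money.

€395,248.20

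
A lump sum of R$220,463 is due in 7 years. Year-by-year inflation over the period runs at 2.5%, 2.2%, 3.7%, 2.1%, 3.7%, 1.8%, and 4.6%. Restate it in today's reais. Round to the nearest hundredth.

R$180,010.66

Price-level factor over 7 years: 1.025 × 1.022 × 1.037 × 1.021 × 1.037 × 1.018 × 1.046 ≈ 1.2247218853.
Purchasing power today: R$220,463 divided by that factor.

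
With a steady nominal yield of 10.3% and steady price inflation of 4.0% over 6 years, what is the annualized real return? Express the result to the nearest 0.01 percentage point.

6.06%

With constant rates the annual real return is the same each year: (1+10.3%)/(1+4.0%) − 1 = 0.06058.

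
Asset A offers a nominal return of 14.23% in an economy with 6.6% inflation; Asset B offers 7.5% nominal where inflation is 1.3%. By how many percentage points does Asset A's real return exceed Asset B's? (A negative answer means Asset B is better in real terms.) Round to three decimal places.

1.037

Asset A real return: 1.1423/1.066 − 1 = 7.1576%.
Asset B real return: 1.075/1.013 − 1 = 6.1204%.
Difference: 7.1576 − 6.1204 = 1.0372 pp.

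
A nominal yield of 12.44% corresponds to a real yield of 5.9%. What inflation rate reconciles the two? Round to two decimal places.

6.18%

From (1+r_nom) = (1+r_real)(1+π), we get 1+π = (1 + 12.44%)/(1 + 5.9%) = 1.1244/1.059 ≈ 1.06176.
So π ≈ 6.1756%.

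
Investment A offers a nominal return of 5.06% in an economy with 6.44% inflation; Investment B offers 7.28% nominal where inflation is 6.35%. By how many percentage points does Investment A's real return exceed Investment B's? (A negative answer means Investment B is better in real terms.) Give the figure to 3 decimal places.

Investment A real return: 1.0506/1.0644 − 1 = -1.2965%.
Investment B real return: 1.0728/1.0635 − 1 = 0.8745%.
Difference: -1.2965 − 0.8745 = -2.1710 pp.

-2.171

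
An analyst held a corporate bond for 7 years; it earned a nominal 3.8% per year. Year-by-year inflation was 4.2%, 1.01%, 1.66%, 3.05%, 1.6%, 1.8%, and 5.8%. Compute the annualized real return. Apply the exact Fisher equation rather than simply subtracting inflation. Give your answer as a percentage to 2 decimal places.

1.05%

Cumulative inflation factor: 1.042 × 1.0101 × 1.0166 × 1.0305 × 1.016 × 1.018 × 1.058 ≈ 1.20658.
Nominal growth factor: 1.29832. Real growth factor = 1.29832 / 1.20658 ≈ 1.07603.
Annualized: 1.07603^(1/7) − 1 ≈ 0.01052.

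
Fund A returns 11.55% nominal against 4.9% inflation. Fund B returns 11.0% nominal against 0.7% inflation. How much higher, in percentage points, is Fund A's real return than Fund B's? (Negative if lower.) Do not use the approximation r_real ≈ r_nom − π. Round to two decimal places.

-3.89

Fund A real return: 1.1155/1.049 − 1 = 6.339%.
Fund B real return: 1.110/1.007 − 1 = 10.228%.
Difference: 6.339 − 10.228 = -3.889 pp.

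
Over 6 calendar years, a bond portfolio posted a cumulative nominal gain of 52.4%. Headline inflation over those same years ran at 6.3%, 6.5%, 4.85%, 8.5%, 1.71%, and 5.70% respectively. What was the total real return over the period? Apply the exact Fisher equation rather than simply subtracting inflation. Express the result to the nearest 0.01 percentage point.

10.07%

Cumulative inflation factor: 1.063 × 1.065 × 1.0485 × 1.085 × 1.0171 × 1.0570 ≈ 1.38459.
Nominal growth factor: 1.52400. Real growth factor = 1.52400 / 1.38459 ≈ 1.10069.
Total real return ≈ 10.0691%.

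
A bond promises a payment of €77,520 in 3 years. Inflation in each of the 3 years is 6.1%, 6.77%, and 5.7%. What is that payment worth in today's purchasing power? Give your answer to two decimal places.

Price-level factor over 3 years: 1.061 × 1.0677 × 1.057 = 1.1974009929.
Purchasing power today: €77,520 divided by that factor.

€64,740.22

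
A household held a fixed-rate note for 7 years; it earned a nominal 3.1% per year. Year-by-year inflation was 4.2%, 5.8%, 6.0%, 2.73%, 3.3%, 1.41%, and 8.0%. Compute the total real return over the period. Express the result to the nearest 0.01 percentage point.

-8.83%

Cumulative inflation factor: 1.042 × 1.058 × 1.060 × 1.0273 × 1.033 × 1.0141 × 1.080 ≈ 1.35819.
Nominal growth factor: 1.23826. Real growth factor = 1.23826 / 1.35819 ≈ 0.91169.
Total real return ≈ -8.8306%.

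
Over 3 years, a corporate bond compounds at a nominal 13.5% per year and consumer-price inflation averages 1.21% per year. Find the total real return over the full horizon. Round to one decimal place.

The annual real rate is (1+13.5%)/(1+1.21%) − 1 = 12.1431%.
Compounded over 3 years: (1 + 0.121431)^3 − 1 ≈ 0.41032.

41.0%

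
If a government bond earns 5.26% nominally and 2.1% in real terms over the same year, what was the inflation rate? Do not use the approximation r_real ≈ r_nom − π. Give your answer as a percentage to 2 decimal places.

3.10%

From (1+r_nom) = (1+r_real)(1+π), we get 1+π = (1 + 5.26%)/(1 + 2.1%) = 1.0526/1.021 ≈ 1.03095.
So π ≈ 3.0950%.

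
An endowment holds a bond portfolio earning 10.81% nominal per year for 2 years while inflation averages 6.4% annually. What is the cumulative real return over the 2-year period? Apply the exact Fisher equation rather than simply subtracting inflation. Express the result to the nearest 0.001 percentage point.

The annual real rate is (1+10.81%)/(1+6.4%) − 1 = 4.1447%.
Compounded over 2 years: (1 + 0.041447)^2 − 1 ≈ 0.08461.

8.461%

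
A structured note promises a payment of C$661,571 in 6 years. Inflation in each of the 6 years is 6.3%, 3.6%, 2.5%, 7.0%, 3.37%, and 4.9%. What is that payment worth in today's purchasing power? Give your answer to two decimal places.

Price-level factor over 6 years: 1.063 × 1.036 × 1.025 × 1.070 × 1.0337 × 1.049 ≈ 1.3096965017.
Purchasing power today: C$661,571 divided by that factor.

C$505,133.06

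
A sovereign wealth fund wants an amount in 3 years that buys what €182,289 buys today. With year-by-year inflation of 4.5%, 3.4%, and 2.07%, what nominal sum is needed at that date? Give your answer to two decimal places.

Cumulative price-level factor: 1.045 × 1.034 × 1.0207 = 1.102896971.
The nominal amount required is €182,289 scaled up by that factor.

€201,045.99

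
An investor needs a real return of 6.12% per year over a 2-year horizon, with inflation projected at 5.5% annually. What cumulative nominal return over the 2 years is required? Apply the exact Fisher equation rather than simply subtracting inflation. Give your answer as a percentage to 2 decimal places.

25.34%

Required annual nominal rate: (1+6.12%)(1+5.5%) − 1 = 11.9566%.
Cumulative over 2 years: (1 + 0.119566)^2 − 1 ≈ 0.25343.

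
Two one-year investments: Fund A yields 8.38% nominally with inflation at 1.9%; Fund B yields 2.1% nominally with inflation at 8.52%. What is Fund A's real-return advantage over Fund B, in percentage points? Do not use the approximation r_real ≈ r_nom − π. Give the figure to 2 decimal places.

12.28

Fund A real return: 1.0838/1.019 − 1 = 6.359%.
Fund B real return: 1.021/1.0852 − 1 = -5.916%.
Difference: 6.359 − (-5.916) = 12.275 pp.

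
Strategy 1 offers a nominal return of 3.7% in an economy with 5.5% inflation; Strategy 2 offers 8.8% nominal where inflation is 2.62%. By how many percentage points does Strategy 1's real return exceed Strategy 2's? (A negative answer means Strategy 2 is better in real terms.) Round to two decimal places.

-7.73

Strategy 1 real return: 1.037/1.055 − 1 = -1.706%.
Strategy 2 real return: 1.088/1.0262 − 1 = 6.022%.
Difference: -1.706 − 6.022 = -7.728 pp.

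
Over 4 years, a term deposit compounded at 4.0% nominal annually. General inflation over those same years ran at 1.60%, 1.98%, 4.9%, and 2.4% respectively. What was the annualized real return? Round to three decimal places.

Cumulative inflation factor: 1.0160 × 1.0198 × 1.049 × 1.024 ≈ 1.11297.
Nominal growth factor: 1.16986. Real growth factor = 1.16986 / 1.11297 ≈ 1.05111.
Annualized: 1.05111^(1/4) − 1 ≈ 0.01254.

1.254%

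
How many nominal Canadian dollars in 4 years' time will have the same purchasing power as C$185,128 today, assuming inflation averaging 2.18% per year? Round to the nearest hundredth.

C$201,806.76

Cumulative price-level factor: (1+2.18%)^4 ≈ 1.0900931068.
The nominal amount required is C$185,128 scaled up by that factor.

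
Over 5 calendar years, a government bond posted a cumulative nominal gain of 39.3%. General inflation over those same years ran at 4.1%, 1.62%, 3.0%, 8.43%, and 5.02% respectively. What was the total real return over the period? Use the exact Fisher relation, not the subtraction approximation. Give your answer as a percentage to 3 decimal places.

Cumulative inflation factor: 1.041 × 1.0162 × 1.030 × 1.0843 × 1.0502 ≈ 1.24076.
Nominal growth factor: 1.39300. Real growth factor = 1.39300 / 1.24076 ≈ 1.12270.
Total real return ≈ 12.2697%.

12.270%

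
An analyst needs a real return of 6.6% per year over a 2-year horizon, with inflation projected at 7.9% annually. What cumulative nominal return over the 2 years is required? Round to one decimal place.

32.3%

Required annual nominal rate: (1+6.6%)(1+7.9%) − 1 = 15.0214%.
Cumulative over 2 years: (1 + 0.150214)^2 − 1 ≈ 0.32299.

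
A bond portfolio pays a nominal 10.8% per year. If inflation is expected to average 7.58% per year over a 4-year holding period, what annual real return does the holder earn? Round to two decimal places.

With constant rates the annual real return is the same each year: (1+10.8%)/(1+7.58%) − 1 = 0.02993.

2.99%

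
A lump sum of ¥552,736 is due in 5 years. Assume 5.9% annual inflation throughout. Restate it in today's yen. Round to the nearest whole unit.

¥414,990

Price-level factor over 5 years: (1 + 5.9%)^5 ≈ 1.3319250917.
Purchasing power today: ¥552,736 divided by that factor.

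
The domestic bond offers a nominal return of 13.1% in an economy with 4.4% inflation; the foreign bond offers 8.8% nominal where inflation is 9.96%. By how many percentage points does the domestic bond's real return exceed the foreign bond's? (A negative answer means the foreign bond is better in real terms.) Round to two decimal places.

The domestic bond real return: 1.131/1.044 − 1 = 8.333%.
The foreign bond real return: 1.088/1.0996 − 1 = -1.055%.
Difference: 8.333 − (-1.055) = 9.388 pp.

9.39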